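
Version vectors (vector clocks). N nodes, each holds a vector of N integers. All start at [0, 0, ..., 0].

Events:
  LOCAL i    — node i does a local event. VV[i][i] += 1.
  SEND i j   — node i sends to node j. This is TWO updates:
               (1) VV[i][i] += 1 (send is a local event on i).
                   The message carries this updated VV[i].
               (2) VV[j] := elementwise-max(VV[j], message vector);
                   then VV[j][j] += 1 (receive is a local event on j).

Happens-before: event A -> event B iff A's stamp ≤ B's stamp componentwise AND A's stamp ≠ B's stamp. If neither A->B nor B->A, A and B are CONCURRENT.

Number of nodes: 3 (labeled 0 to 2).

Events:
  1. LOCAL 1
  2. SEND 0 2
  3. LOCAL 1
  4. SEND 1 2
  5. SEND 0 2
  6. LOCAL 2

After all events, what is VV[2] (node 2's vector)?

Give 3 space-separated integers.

Initial: VV[0]=[0, 0, 0]
Initial: VV[1]=[0, 0, 0]
Initial: VV[2]=[0, 0, 0]
Event 1: LOCAL 1: VV[1][1]++ -> VV[1]=[0, 1, 0]
Event 2: SEND 0->2: VV[0][0]++ -> VV[0]=[1, 0, 0], msg_vec=[1, 0, 0]; VV[2]=max(VV[2],msg_vec) then VV[2][2]++ -> VV[2]=[1, 0, 1]
Event 3: LOCAL 1: VV[1][1]++ -> VV[1]=[0, 2, 0]
Event 4: SEND 1->2: VV[1][1]++ -> VV[1]=[0, 3, 0], msg_vec=[0, 3, 0]; VV[2]=max(VV[2],msg_vec) then VV[2][2]++ -> VV[2]=[1, 3, 2]
Event 5: SEND 0->2: VV[0][0]++ -> VV[0]=[2, 0, 0], msg_vec=[2, 0, 0]; VV[2]=max(VV[2],msg_vec) then VV[2][2]++ -> VV[2]=[2, 3, 3]
Event 6: LOCAL 2: VV[2][2]++ -> VV[2]=[2, 3, 4]
Final vectors: VV[0]=[2, 0, 0]; VV[1]=[0, 3, 0]; VV[2]=[2, 3, 4]

Answer: 2 3 4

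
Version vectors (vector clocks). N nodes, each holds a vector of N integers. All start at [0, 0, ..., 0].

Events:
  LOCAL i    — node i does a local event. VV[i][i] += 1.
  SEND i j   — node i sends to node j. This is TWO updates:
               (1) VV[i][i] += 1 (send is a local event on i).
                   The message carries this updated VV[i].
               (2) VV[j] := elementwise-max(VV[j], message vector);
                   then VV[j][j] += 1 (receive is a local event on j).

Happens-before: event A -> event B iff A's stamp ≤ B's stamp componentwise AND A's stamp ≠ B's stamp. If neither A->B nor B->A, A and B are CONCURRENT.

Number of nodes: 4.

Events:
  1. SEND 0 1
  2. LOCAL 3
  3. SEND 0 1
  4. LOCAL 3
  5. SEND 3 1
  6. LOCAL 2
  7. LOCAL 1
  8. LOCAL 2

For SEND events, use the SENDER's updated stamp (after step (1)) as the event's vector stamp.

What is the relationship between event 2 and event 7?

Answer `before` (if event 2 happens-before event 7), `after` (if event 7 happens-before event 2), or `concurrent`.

Initial: VV[0]=[0, 0, 0, 0]
Initial: VV[1]=[0, 0, 0, 0]
Initial: VV[2]=[0, 0, 0, 0]
Initial: VV[3]=[0, 0, 0, 0]
Event 1: SEND 0->1: VV[0][0]++ -> VV[0]=[1, 0, 0, 0], msg_vec=[1, 0, 0, 0]; VV[1]=max(VV[1],msg_vec) then VV[1][1]++ -> VV[1]=[1, 1, 0, 0]
Event 2: LOCAL 3: VV[3][3]++ -> VV[3]=[0, 0, 0, 1]
Event 3: SEND 0->1: VV[0][0]++ -> VV[0]=[2, 0, 0, 0], msg_vec=[2, 0, 0, 0]; VV[1]=max(VV[1],msg_vec) then VV[1][1]++ -> VV[1]=[2, 2, 0, 0]
Event 4: LOCAL 3: VV[3][3]++ -> VV[3]=[0, 0, 0, 2]
Event 5: SEND 3->1: VV[3][3]++ -> VV[3]=[0, 0, 0, 3], msg_vec=[0, 0, 0, 3]; VV[1]=max(VV[1],msg_vec) then VV[1][1]++ -> VV[1]=[2, 3, 0, 3]
Event 6: LOCAL 2: VV[2][2]++ -> VV[2]=[0, 0, 1, 0]
Event 7: LOCAL 1: VV[1][1]++ -> VV[1]=[2, 4, 0, 3]
Event 8: LOCAL 2: VV[2][2]++ -> VV[2]=[0, 0, 2, 0]
Event 2 stamp: [0, 0, 0, 1]
Event 7 stamp: [2, 4, 0, 3]
[0, 0, 0, 1] <= [2, 4, 0, 3]? True
[2, 4, 0, 3] <= [0, 0, 0, 1]? False
Relation: before

Answer: before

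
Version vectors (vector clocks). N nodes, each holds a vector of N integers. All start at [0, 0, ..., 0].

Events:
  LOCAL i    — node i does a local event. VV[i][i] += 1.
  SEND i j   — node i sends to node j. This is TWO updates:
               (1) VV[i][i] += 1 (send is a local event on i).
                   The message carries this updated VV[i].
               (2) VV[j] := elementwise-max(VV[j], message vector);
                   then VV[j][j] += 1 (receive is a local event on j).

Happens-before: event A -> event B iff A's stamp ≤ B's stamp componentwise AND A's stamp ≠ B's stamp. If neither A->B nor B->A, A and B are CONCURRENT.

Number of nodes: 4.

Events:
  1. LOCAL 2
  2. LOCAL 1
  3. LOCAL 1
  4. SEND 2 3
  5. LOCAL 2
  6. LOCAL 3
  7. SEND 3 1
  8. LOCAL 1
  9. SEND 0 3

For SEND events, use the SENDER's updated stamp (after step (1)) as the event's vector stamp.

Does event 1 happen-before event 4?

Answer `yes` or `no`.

Initial: VV[0]=[0, 0, 0, 0]
Initial: VV[1]=[0, 0, 0, 0]
Initial: VV[2]=[0, 0, 0, 0]
Initial: VV[3]=[0, 0, 0, 0]
Event 1: LOCAL 2: VV[2][2]++ -> VV[2]=[0, 0, 1, 0]
Event 2: LOCAL 1: VV[1][1]++ -> VV[1]=[0, 1, 0, 0]
Event 3: LOCAL 1: VV[1][1]++ -> VV[1]=[0, 2, 0, 0]
Event 4: SEND 2->3: VV[2][2]++ -> VV[2]=[0, 0, 2, 0], msg_vec=[0, 0, 2, 0]; VV[3]=max(VV[3],msg_vec) then VV[3][3]++ -> VV[3]=[0, 0, 2, 1]
Event 5: LOCAL 2: VV[2][2]++ -> VV[2]=[0, 0, 3, 0]
Event 6: LOCAL 3: VV[3][3]++ -> VV[3]=[0, 0, 2, 2]
Event 7: SEND 3->1: VV[3][3]++ -> VV[3]=[0, 0, 2, 3], msg_vec=[0, 0, 2, 3]; VV[1]=max(VV[1],msg_vec) then VV[1][1]++ -> VV[1]=[0, 3, 2, 3]
Event 8: LOCAL 1: VV[1][1]++ -> VV[1]=[0, 4, 2, 3]
Event 9: SEND 0->3: VV[0][0]++ -> VV[0]=[1, 0, 0, 0], msg_vec=[1, 0, 0, 0]; VV[3]=max(VV[3],msg_vec) then VV[3][3]++ -> VV[3]=[1, 0, 2, 4]
Event 1 stamp: [0, 0, 1, 0]
Event 4 stamp: [0, 0, 2, 0]
[0, 0, 1, 0] <= [0, 0, 2, 0]? True. Equal? False. Happens-before: True

Answer: yes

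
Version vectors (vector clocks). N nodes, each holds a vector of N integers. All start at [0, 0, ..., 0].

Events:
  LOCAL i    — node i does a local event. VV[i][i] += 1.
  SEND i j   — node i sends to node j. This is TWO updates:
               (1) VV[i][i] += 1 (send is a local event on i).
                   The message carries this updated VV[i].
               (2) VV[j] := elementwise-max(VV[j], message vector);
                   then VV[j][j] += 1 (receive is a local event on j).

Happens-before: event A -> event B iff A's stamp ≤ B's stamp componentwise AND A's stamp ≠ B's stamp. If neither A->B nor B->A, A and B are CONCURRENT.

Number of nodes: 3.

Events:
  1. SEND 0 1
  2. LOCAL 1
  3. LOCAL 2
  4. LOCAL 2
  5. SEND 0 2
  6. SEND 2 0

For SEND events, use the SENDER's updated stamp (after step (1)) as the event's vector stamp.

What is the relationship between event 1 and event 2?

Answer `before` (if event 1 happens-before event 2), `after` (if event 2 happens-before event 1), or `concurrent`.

Initial: VV[0]=[0, 0, 0]
Initial: VV[1]=[0, 0, 0]
Initial: VV[2]=[0, 0, 0]
Event 1: SEND 0->1: VV[0][0]++ -> VV[0]=[1, 0, 0], msg_vec=[1, 0, 0]; VV[1]=max(VV[1],msg_vec) then VV[1][1]++ -> VV[1]=[1, 1, 0]
Event 2: LOCAL 1: VV[1][1]++ -> VV[1]=[1, 2, 0]
Event 3: LOCAL 2: VV[2][2]++ -> VV[2]=[0, 0, 1]
Event 4: LOCAL 2: VV[2][2]++ -> VV[2]=[0, 0, 2]
Event 5: SEND 0->2: VV[0][0]++ -> VV[0]=[2, 0, 0], msg_vec=[2, 0, 0]; VV[2]=max(VV[2],msg_vec) then VV[2][2]++ -> VV[2]=[2, 0, 3]
Event 6: SEND 2->0: VV[2][2]++ -> VV[2]=[2, 0, 4], msg_vec=[2, 0, 4]; VV[0]=max(VV[0],msg_vec) then VV[0][0]++ -> VV[0]=[3, 0, 4]
Event 1 stamp: [1, 0, 0]
Event 2 stamp: [1, 2, 0]
[1, 0, 0] <= [1, 2, 0]? True
[1, 2, 0] <= [1, 0, 0]? False
Relation: before

Answer: before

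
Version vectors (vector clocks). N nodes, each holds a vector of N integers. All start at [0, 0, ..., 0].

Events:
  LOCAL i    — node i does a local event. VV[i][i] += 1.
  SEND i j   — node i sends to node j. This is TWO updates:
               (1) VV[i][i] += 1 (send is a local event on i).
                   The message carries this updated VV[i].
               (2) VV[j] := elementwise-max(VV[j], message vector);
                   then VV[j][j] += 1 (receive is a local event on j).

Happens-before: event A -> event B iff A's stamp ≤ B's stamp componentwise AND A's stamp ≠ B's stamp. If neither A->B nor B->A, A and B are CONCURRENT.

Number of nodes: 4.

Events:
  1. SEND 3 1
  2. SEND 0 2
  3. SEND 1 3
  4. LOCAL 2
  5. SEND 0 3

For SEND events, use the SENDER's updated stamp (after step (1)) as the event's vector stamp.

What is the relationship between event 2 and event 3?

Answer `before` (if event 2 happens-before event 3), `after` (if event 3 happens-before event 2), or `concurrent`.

Answer: concurrent

Derivation:
Initial: VV[0]=[0, 0, 0, 0]
Initial: VV[1]=[0, 0, 0, 0]
Initial: VV[2]=[0, 0, 0, 0]
Initial: VV[3]=[0, 0, 0, 0]
Event 1: SEND 3->1: VV[3][3]++ -> VV[3]=[0, 0, 0, 1], msg_vec=[0, 0, 0, 1]; VV[1]=max(VV[1],msg_vec) then VV[1][1]++ -> VV[1]=[0, 1, 0, 1]
Event 2: SEND 0->2: VV[0][0]++ -> VV[0]=[1, 0, 0, 0], msg_vec=[1, 0, 0, 0]; VV[2]=max(VV[2],msg_vec) then VV[2][2]++ -> VV[2]=[1, 0, 1, 0]
Event 3: SEND 1->3: VV[1][1]++ -> VV[1]=[0, 2, 0, 1], msg_vec=[0, 2, 0, 1]; VV[3]=max(VV[3],msg_vec) then VV[3][3]++ -> VV[3]=[0, 2, 0, 2]
Event 4: LOCAL 2: VV[2][2]++ -> VV[2]=[1, 0, 2, 0]
Event 5: SEND 0->3: VV[0][0]++ -> VV[0]=[2, 0, 0, 0], msg_vec=[2, 0, 0, 0]; VV[3]=max(VV[3],msg_vec) then VV[3][3]++ -> VV[3]=[2, 2, 0, 3]
Event 2 stamp: [1, 0, 0, 0]
Event 3 stamp: [0, 2, 0, 1]
[1, 0, 0, 0] <= [0, 2, 0, 1]? False
[0, 2, 0, 1] <= [1, 0, 0, 0]? False
Relation: concurrent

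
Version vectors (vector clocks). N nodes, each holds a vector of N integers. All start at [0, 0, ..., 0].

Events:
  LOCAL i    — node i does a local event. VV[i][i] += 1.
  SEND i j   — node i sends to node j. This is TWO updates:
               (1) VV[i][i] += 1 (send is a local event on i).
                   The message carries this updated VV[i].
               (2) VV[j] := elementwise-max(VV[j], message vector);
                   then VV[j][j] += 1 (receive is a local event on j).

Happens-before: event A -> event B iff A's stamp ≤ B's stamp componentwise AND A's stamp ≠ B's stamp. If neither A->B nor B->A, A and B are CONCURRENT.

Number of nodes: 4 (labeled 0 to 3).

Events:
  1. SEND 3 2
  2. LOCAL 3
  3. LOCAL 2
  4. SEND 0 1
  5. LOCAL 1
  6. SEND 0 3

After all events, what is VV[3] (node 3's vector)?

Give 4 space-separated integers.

Answer: 2 0 0 3

Derivation:
Initial: VV[0]=[0, 0, 0, 0]
Initial: VV[1]=[0, 0, 0, 0]
Initial: VV[2]=[0, 0, 0, 0]
Initial: VV[3]=[0, 0, 0, 0]
Event 1: SEND 3->2: VV[3][3]++ -> VV[3]=[0, 0, 0, 1], msg_vec=[0, 0, 0, 1]; VV[2]=max(VV[2],msg_vec) then VV[2][2]++ -> VV[2]=[0, 0, 1, 1]
Event 2: LOCAL 3: VV[3][3]++ -> VV[3]=[0, 0, 0, 2]
Event 3: LOCAL 2: VV[2][2]++ -> VV[2]=[0, 0, 2, 1]
Event 4: SEND 0->1: VV[0][0]++ -> VV[0]=[1, 0, 0, 0], msg_vec=[1, 0, 0, 0]; VV[1]=max(VV[1],msg_vec) then VV[1][1]++ -> VV[1]=[1, 1, 0, 0]
Event 5: LOCAL 1: VV[1][1]++ -> VV[1]=[1, 2, 0, 0]
Event 6: SEND 0->3: VV[0][0]++ -> VV[0]=[2, 0, 0, 0], msg_vec=[2, 0, 0, 0]; VV[3]=max(VV[3],msg_vec) then VV[3][3]++ -> VV[3]=[2, 0, 0, 3]
Final vectors: VV[0]=[2, 0, 0, 0]; VV[1]=[1, 2, 0, 0]; VV[2]=[0, 0, 2, 1]; VV[3]=[2, 0, 0, 3]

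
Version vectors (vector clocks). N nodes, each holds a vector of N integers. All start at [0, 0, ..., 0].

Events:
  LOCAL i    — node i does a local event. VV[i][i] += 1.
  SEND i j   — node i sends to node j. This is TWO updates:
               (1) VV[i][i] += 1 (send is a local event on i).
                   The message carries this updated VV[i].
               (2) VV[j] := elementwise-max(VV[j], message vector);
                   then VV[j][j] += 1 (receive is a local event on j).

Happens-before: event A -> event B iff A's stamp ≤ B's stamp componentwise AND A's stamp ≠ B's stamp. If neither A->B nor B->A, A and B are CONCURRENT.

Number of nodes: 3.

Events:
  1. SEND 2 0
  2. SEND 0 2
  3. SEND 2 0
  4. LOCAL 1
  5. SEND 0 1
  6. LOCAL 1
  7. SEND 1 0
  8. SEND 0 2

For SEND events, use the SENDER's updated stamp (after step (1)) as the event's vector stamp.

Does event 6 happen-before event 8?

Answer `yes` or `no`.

Initial: VV[0]=[0, 0, 0]
Initial: VV[1]=[0, 0, 0]
Initial: VV[2]=[0, 0, 0]
Event 1: SEND 2->0: VV[2][2]++ -> VV[2]=[0, 0, 1], msg_vec=[0, 0, 1]; VV[0]=max(VV[0],msg_vec) then VV[0][0]++ -> VV[0]=[1, 0, 1]
Event 2: SEND 0->2: VV[0][0]++ -> VV[0]=[2, 0, 1], msg_vec=[2, 0, 1]; VV[2]=max(VV[2],msg_vec) then VV[2][2]++ -> VV[2]=[2, 0, 2]
Event 3: SEND 2->0: VV[2][2]++ -> VV[2]=[2, 0, 3], msg_vec=[2, 0, 3]; VV[0]=max(VV[0],msg_vec) then VV[0][0]++ -> VV[0]=[3, 0, 3]
Event 4: LOCAL 1: VV[1][1]++ -> VV[1]=[0, 1, 0]
Event 5: SEND 0->1: VV[0][0]++ -> VV[0]=[4, 0, 3], msg_vec=[4, 0, 3]; VV[1]=max(VV[1],msg_vec) then VV[1][1]++ -> VV[1]=[4, 2, 3]
Event 6: LOCAL 1: VV[1][1]++ -> VV[1]=[4, 3, 3]
Event 7: SEND 1->0: VV[1][1]++ -> VV[1]=[4, 4, 3], msg_vec=[4, 4, 3]; VV[0]=max(VV[0],msg_vec) then VV[0][0]++ -> VV[0]=[5, 4, 3]
Event 8: SEND 0->2: VV[0][0]++ -> VV[0]=[6, 4, 3], msg_vec=[6, 4, 3]; VV[2]=max(VV[2],msg_vec) then VV[2][2]++ -> VV[2]=[6, 4, 4]
Event 6 stamp: [4, 3, 3]
Event 8 stamp: [6, 4, 3]
[4, 3, 3] <= [6, 4, 3]? True. Equal? False. Happens-before: True

Answer: yes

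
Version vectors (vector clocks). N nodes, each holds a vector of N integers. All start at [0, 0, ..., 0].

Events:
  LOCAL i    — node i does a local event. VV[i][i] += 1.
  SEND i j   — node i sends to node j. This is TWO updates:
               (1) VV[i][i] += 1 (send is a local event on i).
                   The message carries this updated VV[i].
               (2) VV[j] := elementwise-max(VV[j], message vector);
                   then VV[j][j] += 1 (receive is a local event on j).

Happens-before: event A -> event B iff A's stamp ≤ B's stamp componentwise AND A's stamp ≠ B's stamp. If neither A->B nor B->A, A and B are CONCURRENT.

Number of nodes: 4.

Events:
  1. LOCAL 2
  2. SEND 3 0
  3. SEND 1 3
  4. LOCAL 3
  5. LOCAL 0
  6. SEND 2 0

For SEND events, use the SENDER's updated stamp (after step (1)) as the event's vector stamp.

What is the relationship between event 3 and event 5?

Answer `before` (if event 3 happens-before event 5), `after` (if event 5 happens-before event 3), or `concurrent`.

Initial: VV[0]=[0, 0, 0, 0]
Initial: VV[1]=[0, 0, 0, 0]
Initial: VV[2]=[0, 0, 0, 0]
Initial: VV[3]=[0, 0, 0, 0]
Event 1: LOCAL 2: VV[2][2]++ -> VV[2]=[0, 0, 1, 0]
Event 2: SEND 3->0: VV[3][3]++ -> VV[3]=[0, 0, 0, 1], msg_vec=[0, 0, 0, 1]; VV[0]=max(VV[0],msg_vec) then VV[0][0]++ -> VV[0]=[1, 0, 0, 1]
Event 3: SEND 1->3: VV[1][1]++ -> VV[1]=[0, 1, 0, 0], msg_vec=[0, 1, 0, 0]; VV[3]=max(VV[3],msg_vec) then VV[3][3]++ -> VV[3]=[0, 1, 0, 2]
Event 4: LOCAL 3: VV[3][3]++ -> VV[3]=[0, 1, 0, 3]
Event 5: LOCAL 0: VV[0][0]++ -> VV[0]=[2, 0, 0, 1]
Event 6: SEND 2->0: VV[2][2]++ -> VV[2]=[0, 0, 2, 0], msg_vec=[0, 0, 2, 0]; VV[0]=max(VV[0],msg_vec) then VV[0][0]++ -> VV[0]=[3, 0, 2, 1]
Event 3 stamp: [0, 1, 0, 0]
Event 5 stamp: [2, 0, 0, 1]
[0, 1, 0, 0] <= [2, 0, 0, 1]? False
[2, 0, 0, 1] <= [0, 1, 0, 0]? False
Relation: concurrent

Answer: concurrent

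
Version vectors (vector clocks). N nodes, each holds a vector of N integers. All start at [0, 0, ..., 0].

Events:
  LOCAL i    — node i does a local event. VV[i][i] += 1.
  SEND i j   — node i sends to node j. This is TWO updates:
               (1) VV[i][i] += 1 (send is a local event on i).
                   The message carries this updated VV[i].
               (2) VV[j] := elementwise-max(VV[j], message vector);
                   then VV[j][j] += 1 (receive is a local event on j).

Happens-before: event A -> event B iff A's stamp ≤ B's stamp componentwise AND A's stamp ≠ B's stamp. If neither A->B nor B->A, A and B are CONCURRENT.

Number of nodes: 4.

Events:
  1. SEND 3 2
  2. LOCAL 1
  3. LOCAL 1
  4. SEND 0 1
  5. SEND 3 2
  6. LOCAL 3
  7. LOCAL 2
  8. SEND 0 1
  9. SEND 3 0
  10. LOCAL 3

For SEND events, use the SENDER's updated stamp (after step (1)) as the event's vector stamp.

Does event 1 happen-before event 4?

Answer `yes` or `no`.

Answer: no

Derivation:
Initial: VV[0]=[0, 0, 0, 0]
Initial: VV[1]=[0, 0, 0, 0]
Initial: VV[2]=[0, 0, 0, 0]
Initial: VV[3]=[0, 0, 0, 0]
Event 1: SEND 3->2: VV[3][3]++ -> VV[3]=[0, 0, 0, 1], msg_vec=[0, 0, 0, 1]; VV[2]=max(VV[2],msg_vec) then VV[2][2]++ -> VV[2]=[0, 0, 1, 1]
Event 2: LOCAL 1: VV[1][1]++ -> VV[1]=[0, 1, 0, 0]
Event 3: LOCAL 1: VV[1][1]++ -> VV[1]=[0, 2, 0, 0]
Event 4: SEND 0->1: VV[0][0]++ -> VV[0]=[1, 0, 0, 0], msg_vec=[1, 0, 0, 0]; VV[1]=max(VV[1],msg_vec) then VV[1][1]++ -> VV[1]=[1, 3, 0, 0]
Event 5: SEND 3->2: VV[3][3]++ -> VV[3]=[0, 0, 0, 2], msg_vec=[0, 0, 0, 2]; VV[2]=max(VV[2],msg_vec) then VV[2][2]++ -> VV[2]=[0, 0, 2, 2]
Event 6: LOCAL 3: VV[3][3]++ -> VV[3]=[0, 0, 0, 3]
Event 7: LOCAL 2: VV[2][2]++ -> VV[2]=[0, 0, 3, 2]
Event 8: SEND 0->1: VV[0][0]++ -> VV[0]=[2, 0, 0, 0], msg_vec=[2, 0, 0, 0]; VV[1]=max(VV[1],msg_vec) then VV[1][1]++ -> VV[1]=[2, 4, 0, 0]
Event 9: SEND 3->0: VV[3][3]++ -> VV[3]=[0, 0, 0, 4], msg_vec=[0, 0, 0, 4]; VV[0]=max(VV[0],msg_vec) then VV[0][0]++ -> VV[0]=[3, 0, 0, 4]
Event 10: LOCAL 3: VV[3][3]++ -> VV[3]=[0, 0, 0, 5]
Event 1 stamp: [0, 0, 0, 1]
Event 4 stamp: [1, 0, 0, 0]
[0, 0, 0, 1] <= [1, 0, 0, 0]? False. Equal? False. Happens-before: False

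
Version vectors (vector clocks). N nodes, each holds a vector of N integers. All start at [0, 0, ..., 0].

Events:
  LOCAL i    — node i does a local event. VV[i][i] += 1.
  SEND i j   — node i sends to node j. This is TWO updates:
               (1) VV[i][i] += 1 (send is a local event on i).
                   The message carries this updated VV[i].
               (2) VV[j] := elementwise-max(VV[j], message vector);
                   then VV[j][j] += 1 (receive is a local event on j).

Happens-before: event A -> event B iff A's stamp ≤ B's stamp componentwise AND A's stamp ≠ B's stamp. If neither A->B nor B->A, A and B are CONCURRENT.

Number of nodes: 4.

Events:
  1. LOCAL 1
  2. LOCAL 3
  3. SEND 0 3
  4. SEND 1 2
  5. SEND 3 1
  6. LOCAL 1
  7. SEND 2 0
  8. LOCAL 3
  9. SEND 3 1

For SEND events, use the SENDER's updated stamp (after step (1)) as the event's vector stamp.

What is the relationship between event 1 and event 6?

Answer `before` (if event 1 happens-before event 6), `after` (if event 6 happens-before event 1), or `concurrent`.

Answer: before

Derivation:
Initial: VV[0]=[0, 0, 0, 0]
Initial: VV[1]=[0, 0, 0, 0]
Initial: VV[2]=[0, 0, 0, 0]
Initial: VV[3]=[0, 0, 0, 0]
Event 1: LOCAL 1: VV[1][1]++ -> VV[1]=[0, 1, 0, 0]
Event 2: LOCAL 3: VV[3][3]++ -> VV[3]=[0, 0, 0, 1]
Event 3: SEND 0->3: VV[0][0]++ -> VV[0]=[1, 0, 0, 0], msg_vec=[1, 0, 0, 0]; VV[3]=max(VV[3],msg_vec) then VV[3][3]++ -> VV[3]=[1, 0, 0, 2]
Event 4: SEND 1->2: VV[1][1]++ -> VV[1]=[0, 2, 0, 0], msg_vec=[0, 2, 0, 0]; VV[2]=max(VV[2],msg_vec) then VV[2][2]++ -> VV[2]=[0, 2, 1, 0]
Event 5: SEND 3->1: VV[3][3]++ -> VV[3]=[1, 0, 0, 3], msg_vec=[1, 0, 0, 3]; VV[1]=max(VV[1],msg_vec) then VV[1][1]++ -> VV[1]=[1, 3, 0, 3]
Event 6: LOCAL 1: VV[1][1]++ -> VV[1]=[1, 4, 0, 3]
Event 7: SEND 2->0: VV[2][2]++ -> VV[2]=[0, 2, 2, 0], msg_vec=[0, 2, 2, 0]; VV[0]=max(VV[0],msg_vec) then VV[0][0]++ -> VV[0]=[2, 2, 2, 0]
Event 8: LOCAL 3: VV[3][3]++ -> VV[3]=[1, 0, 0, 4]
Event 9: SEND 3->1: VV[3][3]++ -> VV[3]=[1, 0, 0, 5], msg_vec=[1, 0, 0, 5]; VV[1]=max(VV[1],msg_vec) then VV[1][1]++ -> VV[1]=[1, 5, 0, 5]
Event 1 stamp: [0, 1, 0, 0]
Event 6 stamp: [1, 4, 0, 3]
[0, 1, 0, 0] <= [1, 4, 0, 3]? True
[1, 4, 0, 3] <= [0, 1, 0, 0]? False
Relation: before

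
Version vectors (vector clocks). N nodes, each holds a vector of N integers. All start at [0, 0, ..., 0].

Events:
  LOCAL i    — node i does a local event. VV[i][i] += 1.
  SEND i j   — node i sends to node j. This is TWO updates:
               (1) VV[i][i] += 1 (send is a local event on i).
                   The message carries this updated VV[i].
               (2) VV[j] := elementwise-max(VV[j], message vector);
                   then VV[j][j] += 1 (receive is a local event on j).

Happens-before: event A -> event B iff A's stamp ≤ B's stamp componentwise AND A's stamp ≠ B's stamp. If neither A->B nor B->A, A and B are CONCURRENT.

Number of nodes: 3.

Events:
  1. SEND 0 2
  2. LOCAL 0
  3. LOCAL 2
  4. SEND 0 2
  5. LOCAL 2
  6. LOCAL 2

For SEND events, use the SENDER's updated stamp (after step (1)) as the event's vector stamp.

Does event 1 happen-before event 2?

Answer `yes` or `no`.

Answer: yes

Derivation:
Initial: VV[0]=[0, 0, 0]
Initial: VV[1]=[0, 0, 0]
Initial: VV[2]=[0, 0, 0]
Event 1: SEND 0->2: VV[0][0]++ -> VV[0]=[1, 0, 0], msg_vec=[1, 0, 0]; VV[2]=max(VV[2],msg_vec) then VV[2][2]++ -> VV[2]=[1, 0, 1]
Event 2: LOCAL 0: VV[0][0]++ -> VV[0]=[2, 0, 0]
Event 3: LOCAL 2: VV[2][2]++ -> VV[2]=[1, 0, 2]
Event 4: SEND 0->2: VV[0][0]++ -> VV[0]=[3, 0, 0], msg_vec=[3, 0, 0]; VV[2]=max(VV[2],msg_vec) then VV[2][2]++ -> VV[2]=[3, 0, 3]
Event 5: LOCAL 2: VV[2][2]++ -> VV[2]=[3, 0, 4]
Event 6: LOCAL 2: VV[2][2]++ -> VV[2]=[3, 0, 5]
Event 1 stamp: [1, 0, 0]
Event 2 stamp: [2, 0, 0]
[1, 0, 0] <= [2, 0, 0]? True. Equal? False. Happens-before: True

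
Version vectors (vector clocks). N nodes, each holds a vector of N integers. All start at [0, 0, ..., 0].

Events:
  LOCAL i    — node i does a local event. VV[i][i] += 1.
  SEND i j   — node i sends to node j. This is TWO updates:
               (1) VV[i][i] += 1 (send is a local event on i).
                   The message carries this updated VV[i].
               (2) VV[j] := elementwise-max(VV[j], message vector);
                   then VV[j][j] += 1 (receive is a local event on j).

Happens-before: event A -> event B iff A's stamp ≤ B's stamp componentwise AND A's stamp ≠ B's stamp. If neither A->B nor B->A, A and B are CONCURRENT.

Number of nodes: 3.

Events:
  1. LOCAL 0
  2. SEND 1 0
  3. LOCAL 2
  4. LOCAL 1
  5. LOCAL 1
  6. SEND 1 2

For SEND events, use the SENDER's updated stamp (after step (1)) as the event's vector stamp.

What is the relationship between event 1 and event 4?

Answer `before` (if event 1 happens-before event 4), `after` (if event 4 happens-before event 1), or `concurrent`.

Answer: concurrent

Derivation:
Initial: VV[0]=[0, 0, 0]
Initial: VV[1]=[0, 0, 0]
Initial: VV[2]=[0, 0, 0]
Event 1: LOCAL 0: VV[0][0]++ -> VV[0]=[1, 0, 0]
Event 2: SEND 1->0: VV[1][1]++ -> VV[1]=[0, 1, 0], msg_vec=[0, 1, 0]; VV[0]=max(VV[0],msg_vec) then VV[0][0]++ -> VV[0]=[2, 1, 0]
Event 3: LOCAL 2: VV[2][2]++ -> VV[2]=[0, 0, 1]
Event 4: LOCAL 1: VV[1][1]++ -> VV[1]=[0, 2, 0]
Event 5: LOCAL 1: VV[1][1]++ -> VV[1]=[0, 3, 0]
Event 6: SEND 1->2: VV[1][1]++ -> VV[1]=[0, 4, 0], msg_vec=[0, 4, 0]; VV[2]=max(VV[2],msg_vec) then VV[2][2]++ -> VV[2]=[0, 4, 2]
Event 1 stamp: [1, 0, 0]
Event 4 stamp: [0, 2, 0]
[1, 0, 0] <= [0, 2, 0]? False
[0, 2, 0] <= [1, 0, 0]? False
Relation: concurrent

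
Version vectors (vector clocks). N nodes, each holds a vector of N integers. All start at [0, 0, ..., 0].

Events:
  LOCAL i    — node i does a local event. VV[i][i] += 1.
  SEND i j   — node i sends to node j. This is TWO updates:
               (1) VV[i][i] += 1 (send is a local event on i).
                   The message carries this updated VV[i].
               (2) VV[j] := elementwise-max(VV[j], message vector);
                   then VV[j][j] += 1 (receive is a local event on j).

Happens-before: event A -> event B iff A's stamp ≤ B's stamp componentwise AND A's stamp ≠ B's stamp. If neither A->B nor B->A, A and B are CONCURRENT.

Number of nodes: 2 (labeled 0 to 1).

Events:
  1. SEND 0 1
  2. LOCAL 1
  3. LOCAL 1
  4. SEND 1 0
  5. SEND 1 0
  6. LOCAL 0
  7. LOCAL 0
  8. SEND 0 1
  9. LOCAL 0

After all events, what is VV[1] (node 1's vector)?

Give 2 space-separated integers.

Initial: VV[0]=[0, 0]
Initial: VV[1]=[0, 0]
Event 1: SEND 0->1: VV[0][0]++ -> VV[0]=[1, 0], msg_vec=[1, 0]; VV[1]=max(VV[1],msg_vec) then VV[1][1]++ -> VV[1]=[1, 1]
Event 2: LOCAL 1: VV[1][1]++ -> VV[1]=[1, 2]
Event 3: LOCAL 1: VV[1][1]++ -> VV[1]=[1, 3]
Event 4: SEND 1->0: VV[1][1]++ -> VV[1]=[1, 4], msg_vec=[1, 4]; VV[0]=max(VV[0],msg_vec) then VV[0][0]++ -> VV[0]=[2, 4]
Event 5: SEND 1->0: VV[1][1]++ -> VV[1]=[1, 5], msg_vec=[1, 5]; VV[0]=max(VV[0],msg_vec) then VV[0][0]++ -> VV[0]=[3, 5]
Event 6: LOCAL 0: VV[0][0]++ -> VV[0]=[4, 5]
Event 7: LOCAL 0: VV[0][0]++ -> VV[0]=[5, 5]
Event 8: SEND 0->1: VV[0][0]++ -> VV[0]=[6, 5], msg_vec=[6, 5]; VV[1]=max(VV[1],msg_vec) then VV[1][1]++ -> VV[1]=[6, 6]
Event 9: LOCAL 0: VV[0][0]++ -> VV[0]=[7, 5]
Final vectors: VV[0]=[7, 5]; VV[1]=[6, 6]

Answer: 6 6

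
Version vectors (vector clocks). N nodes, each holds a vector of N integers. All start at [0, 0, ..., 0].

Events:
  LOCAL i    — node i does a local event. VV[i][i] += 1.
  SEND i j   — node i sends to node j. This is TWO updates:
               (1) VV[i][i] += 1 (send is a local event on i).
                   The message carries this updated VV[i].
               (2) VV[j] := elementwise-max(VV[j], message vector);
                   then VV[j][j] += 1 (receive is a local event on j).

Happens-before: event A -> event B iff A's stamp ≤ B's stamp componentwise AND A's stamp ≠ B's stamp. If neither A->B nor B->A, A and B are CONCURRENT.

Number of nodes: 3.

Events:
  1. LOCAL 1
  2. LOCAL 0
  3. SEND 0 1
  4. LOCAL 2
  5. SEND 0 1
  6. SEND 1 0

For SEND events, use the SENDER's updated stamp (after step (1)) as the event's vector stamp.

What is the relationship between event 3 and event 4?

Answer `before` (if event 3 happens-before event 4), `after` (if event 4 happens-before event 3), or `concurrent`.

Answer: concurrent

Derivation:
Initial: VV[0]=[0, 0, 0]
Initial: VV[1]=[0, 0, 0]
Initial: VV[2]=[0, 0, 0]
Event 1: LOCAL 1: VV[1][1]++ -> VV[1]=[0, 1, 0]
Event 2: LOCAL 0: VV[0][0]++ -> VV[0]=[1, 0, 0]
Event 3: SEND 0->1: VV[0][0]++ -> VV[0]=[2, 0, 0], msg_vec=[2, 0, 0]; VV[1]=max(VV[1],msg_vec) then VV[1][1]++ -> VV[1]=[2, 2, 0]
Event 4: LOCAL 2: VV[2][2]++ -> VV[2]=[0, 0, 1]
Event 5: SEND 0->1: VV[0][0]++ -> VV[0]=[3, 0, 0], msg_vec=[3, 0, 0]; VV[1]=max(VV[1],msg_vec) then VV[1][1]++ -> VV[1]=[3, 3, 0]
Event 6: SEND 1->0: VV[1][1]++ -> VV[1]=[3, 4, 0], msg_vec=[3, 4, 0]; VV[0]=max(VV[0],msg_vec) then VV[0][0]++ -> VV[0]=[4, 4, 0]
Event 3 stamp: [2, 0, 0]
Event 4 stamp: [0, 0, 1]
[2, 0, 0] <= [0, 0, 1]? False
[0, 0, 1] <= [2, 0, 0]? False
Relation: concurrent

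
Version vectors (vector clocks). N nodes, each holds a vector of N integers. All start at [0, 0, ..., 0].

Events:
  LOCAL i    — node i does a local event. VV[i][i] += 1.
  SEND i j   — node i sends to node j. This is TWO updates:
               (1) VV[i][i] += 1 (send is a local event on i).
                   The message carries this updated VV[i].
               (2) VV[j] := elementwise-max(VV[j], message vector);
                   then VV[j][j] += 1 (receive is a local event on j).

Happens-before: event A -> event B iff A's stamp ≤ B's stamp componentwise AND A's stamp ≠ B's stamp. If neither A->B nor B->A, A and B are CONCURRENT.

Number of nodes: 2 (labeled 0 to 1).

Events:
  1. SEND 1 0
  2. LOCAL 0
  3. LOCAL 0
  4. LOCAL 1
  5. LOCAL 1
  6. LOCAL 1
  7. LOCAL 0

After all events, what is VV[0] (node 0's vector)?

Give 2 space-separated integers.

Initial: VV[0]=[0, 0]
Initial: VV[1]=[0, 0]
Event 1: SEND 1->0: VV[1][1]++ -> VV[1]=[0, 1], msg_vec=[0, 1]; VV[0]=max(VV[0],msg_vec) then VV[0][0]++ -> VV[0]=[1, 1]
Event 2: LOCAL 0: VV[0][0]++ -> VV[0]=[2, 1]
Event 3: LOCAL 0: VV[0][0]++ -> VV[0]=[3, 1]
Event 4: LOCAL 1: VV[1][1]++ -> VV[1]=[0, 2]
Event 5: LOCAL 1: VV[1][1]++ -> VV[1]=[0, 3]
Event 6: LOCAL 1: VV[1][1]++ -> VV[1]=[0, 4]
Event 7: LOCAL 0: VV[0][0]++ -> VV[0]=[4, 1]
Final vectors: VV[0]=[4, 1]; VV[1]=[0, 4]

Answer: 4 1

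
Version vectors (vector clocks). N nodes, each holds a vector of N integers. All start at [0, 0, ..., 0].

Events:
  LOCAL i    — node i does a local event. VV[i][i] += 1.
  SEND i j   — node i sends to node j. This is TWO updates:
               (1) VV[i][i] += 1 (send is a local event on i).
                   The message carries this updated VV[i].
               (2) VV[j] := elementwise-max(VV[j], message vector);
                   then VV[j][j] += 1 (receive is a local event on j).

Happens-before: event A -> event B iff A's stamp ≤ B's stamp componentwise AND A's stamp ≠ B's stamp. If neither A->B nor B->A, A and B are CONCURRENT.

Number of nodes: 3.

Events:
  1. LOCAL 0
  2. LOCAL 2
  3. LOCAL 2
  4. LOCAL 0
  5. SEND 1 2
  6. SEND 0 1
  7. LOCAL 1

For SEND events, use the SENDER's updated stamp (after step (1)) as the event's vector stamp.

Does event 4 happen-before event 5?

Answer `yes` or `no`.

Initial: VV[0]=[0, 0, 0]
Initial: VV[1]=[0, 0, 0]
Initial: VV[2]=[0, 0, 0]
Event 1: LOCAL 0: VV[0][0]++ -> VV[0]=[1, 0, 0]
Event 2: LOCAL 2: VV[2][2]++ -> VV[2]=[0, 0, 1]
Event 3: LOCAL 2: VV[2][2]++ -> VV[2]=[0, 0, 2]
Event 4: LOCAL 0: VV[0][0]++ -> VV[0]=[2, 0, 0]
Event 5: SEND 1->2: VV[1][1]++ -> VV[1]=[0, 1, 0], msg_vec=[0, 1, 0]; VV[2]=max(VV[2],msg_vec) then VV[2][2]++ -> VV[2]=[0, 1, 3]
Event 6: SEND 0->1: VV[0][0]++ -> VV[0]=[3, 0, 0], msg_vec=[3, 0, 0]; VV[1]=max(VV[1],msg_vec) then VV[1][1]++ -> VV[1]=[3, 2, 0]
Event 7: LOCAL 1: VV[1][1]++ -> VV[1]=[3, 3, 0]
Event 4 stamp: [2, 0, 0]
Event 5 stamp: [0, 1, 0]
[2, 0, 0] <= [0, 1, 0]? False. Equal? False. Happens-before: False

Answer: no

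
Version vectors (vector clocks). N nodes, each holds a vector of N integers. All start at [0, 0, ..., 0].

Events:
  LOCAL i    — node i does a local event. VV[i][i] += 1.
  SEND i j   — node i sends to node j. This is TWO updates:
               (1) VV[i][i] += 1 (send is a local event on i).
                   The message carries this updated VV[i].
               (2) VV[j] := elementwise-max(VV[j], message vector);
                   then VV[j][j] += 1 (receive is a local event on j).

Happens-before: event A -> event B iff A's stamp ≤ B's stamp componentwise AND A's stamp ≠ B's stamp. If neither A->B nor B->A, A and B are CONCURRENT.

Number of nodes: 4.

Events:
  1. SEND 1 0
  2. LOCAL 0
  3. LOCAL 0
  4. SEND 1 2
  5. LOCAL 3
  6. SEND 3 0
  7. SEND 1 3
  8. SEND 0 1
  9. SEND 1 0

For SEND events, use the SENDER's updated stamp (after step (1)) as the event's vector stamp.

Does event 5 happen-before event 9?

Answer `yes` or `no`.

Initial: VV[0]=[0, 0, 0, 0]
Initial: VV[1]=[0, 0, 0, 0]
Initial: VV[2]=[0, 0, 0, 0]
Initial: VV[3]=[0, 0, 0, 0]
Event 1: SEND 1->0: VV[1][1]++ -> VV[1]=[0, 1, 0, 0], msg_vec=[0, 1, 0, 0]; VV[0]=max(VV[0],msg_vec) then VV[0][0]++ -> VV[0]=[1, 1, 0, 0]
Event 2: LOCAL 0: VV[0][0]++ -> VV[0]=[2, 1, 0, 0]
Event 3: LOCAL 0: VV[0][0]++ -> VV[0]=[3, 1, 0, 0]
Event 4: SEND 1->2: VV[1][1]++ -> VV[1]=[0, 2, 0, 0], msg_vec=[0, 2, 0, 0]; VV[2]=max(VV[2],msg_vec) then VV[2][2]++ -> VV[2]=[0, 2, 1, 0]
Event 5: LOCAL 3: VV[3][3]++ -> VV[3]=[0, 0, 0, 1]
Event 6: SEND 3->0: VV[3][3]++ -> VV[3]=[0, 0, 0, 2], msg_vec=[0, 0, 0, 2]; VV[0]=max(VV[0],msg_vec) then VV[0][0]++ -> VV[0]=[4, 1, 0, 2]
Event 7: SEND 1->3: VV[1][1]++ -> VV[1]=[0, 3, 0, 0], msg_vec=[0, 3, 0, 0]; VV[3]=max(VV[3],msg_vec) then VV[3][3]++ -> VV[3]=[0, 3, 0, 3]
Event 8: SEND 0->1: VV[0][0]++ -> VV[0]=[5, 1, 0, 2], msg_vec=[5, 1, 0, 2]; VV[1]=max(VV[1],msg_vec) then VV[1][1]++ -> VV[1]=[5, 4, 0, 2]
Event 9: SEND 1->0: VV[1][1]++ -> VV[1]=[5, 5, 0, 2], msg_vec=[5, 5, 0, 2]; VV[0]=max(VV[0],msg_vec) then VV[0][0]++ -> VV[0]=[6, 5, 0, 2]
Event 5 stamp: [0, 0, 0, 1]
Event 9 stamp: [5, 5, 0, 2]
[0, 0, 0, 1] <= [5, 5, 0, 2]? True. Equal? False. Happens-before: True

Answer: yes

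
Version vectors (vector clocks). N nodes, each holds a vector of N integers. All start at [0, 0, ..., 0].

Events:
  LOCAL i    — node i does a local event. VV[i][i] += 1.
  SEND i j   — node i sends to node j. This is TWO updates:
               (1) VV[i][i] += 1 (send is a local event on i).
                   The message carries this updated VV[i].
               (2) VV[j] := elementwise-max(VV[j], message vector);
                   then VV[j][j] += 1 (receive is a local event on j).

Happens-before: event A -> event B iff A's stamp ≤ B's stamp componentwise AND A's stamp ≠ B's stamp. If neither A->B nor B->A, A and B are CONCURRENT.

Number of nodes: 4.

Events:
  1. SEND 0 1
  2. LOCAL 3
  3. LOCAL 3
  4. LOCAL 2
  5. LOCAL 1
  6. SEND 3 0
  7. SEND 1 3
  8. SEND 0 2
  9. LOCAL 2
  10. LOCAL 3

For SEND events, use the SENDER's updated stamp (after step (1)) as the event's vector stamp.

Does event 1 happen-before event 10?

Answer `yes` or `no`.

Initial: VV[0]=[0, 0, 0, 0]
Initial: VV[1]=[0, 0, 0, 0]
Initial: VV[2]=[0, 0, 0, 0]
Initial: VV[3]=[0, 0, 0, 0]
Event 1: SEND 0->1: VV[0][0]++ -> VV[0]=[1, 0, 0, 0], msg_vec=[1, 0, 0, 0]; VV[1]=max(VV[1],msg_vec) then VV[1][1]++ -> VV[1]=[1, 1, 0, 0]
Event 2: LOCAL 3: VV[3][3]++ -> VV[3]=[0, 0, 0, 1]
Event 3: LOCAL 3: VV[3][3]++ -> VV[3]=[0, 0, 0, 2]
Event 4: LOCAL 2: VV[2][2]++ -> VV[2]=[0, 0, 1, 0]
Event 5: LOCAL 1: VV[1][1]++ -> VV[1]=[1, 2, 0, 0]
Event 6: SEND 3->0: VV[3][3]++ -> VV[3]=[0, 0, 0, 3], msg_vec=[0, 0, 0, 3]; VV[0]=max(VV[0],msg_vec) then VV[0][0]++ -> VV[0]=[2, 0, 0, 3]
Event 7: SEND 1->3: VV[1][1]++ -> VV[1]=[1, 3, 0, 0], msg_vec=[1, 3, 0, 0]; VV[3]=max(VV[3],msg_vec) then VV[3][3]++ -> VV[3]=[1, 3, 0, 4]
Event 8: SEND 0->2: VV[0][0]++ -> VV[0]=[3, 0, 0, 3], msg_vec=[3, 0, 0, 3]; VV[2]=max(VV[2],msg_vec) then VV[2][2]++ -> VV[2]=[3, 0, 2, 3]
Event 9: LOCAL 2: VV[2][2]++ -> VV[2]=[3, 0, 3, 3]
Event 10: LOCAL 3: VV[3][3]++ -> VV[3]=[1, 3, 0, 5]
Event 1 stamp: [1, 0, 0, 0]
Event 10 stamp: [1, 3, 0, 5]
[1, 0, 0, 0] <= [1, 3, 0, 5]? True. Equal? False. Happens-before: True

Answer: yes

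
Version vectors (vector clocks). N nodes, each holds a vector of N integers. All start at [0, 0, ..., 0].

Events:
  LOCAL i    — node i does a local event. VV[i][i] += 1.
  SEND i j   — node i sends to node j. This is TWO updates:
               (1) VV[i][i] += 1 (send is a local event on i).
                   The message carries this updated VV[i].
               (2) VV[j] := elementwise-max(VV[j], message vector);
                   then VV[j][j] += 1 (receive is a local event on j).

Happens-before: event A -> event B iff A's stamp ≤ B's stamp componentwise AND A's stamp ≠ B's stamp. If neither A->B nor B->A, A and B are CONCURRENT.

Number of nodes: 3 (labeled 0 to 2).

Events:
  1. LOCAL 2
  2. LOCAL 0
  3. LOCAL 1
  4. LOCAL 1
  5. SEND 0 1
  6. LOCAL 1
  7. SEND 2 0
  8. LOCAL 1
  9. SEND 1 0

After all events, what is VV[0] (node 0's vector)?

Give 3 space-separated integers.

Answer: 4 6 2

Derivation:
Initial: VV[0]=[0, 0, 0]
Initial: VV[1]=[0, 0, 0]
Initial: VV[2]=[0, 0, 0]
Event 1: LOCAL 2: VV[2][2]++ -> VV[2]=[0, 0, 1]
Event 2: LOCAL 0: VV[0][0]++ -> VV[0]=[1, 0, 0]
Event 3: LOCAL 1: VV[1][1]++ -> VV[1]=[0, 1, 0]
Event 4: LOCAL 1: VV[1][1]++ -> VV[1]=[0, 2, 0]
Event 5: SEND 0->1: VV[0][0]++ -> VV[0]=[2, 0, 0], msg_vec=[2, 0, 0]; VV[1]=max(VV[1],msg_vec) then VV[1][1]++ -> VV[1]=[2, 3, 0]
Event 6: LOCAL 1: VV[1][1]++ -> VV[1]=[2, 4, 0]
Event 7: SEND 2->0: VV[2][2]++ -> VV[2]=[0, 0, 2], msg_vec=[0, 0, 2]; VV[0]=max(VV[0],msg_vec) then VV[0][0]++ -> VV[0]=[3, 0, 2]
Event 8: LOCAL 1: VV[1][1]++ -> VV[1]=[2, 5, 0]
Event 9: SEND 1->0: VV[1][1]++ -> VV[1]=[2, 6, 0], msg_vec=[2, 6, 0]; VV[0]=max(VV[0],msg_vec) then VV[0][0]++ -> VV[0]=[4, 6, 2]
Final vectors: VV[0]=[4, 6, 2]; VV[1]=[2, 6, 0]; VV[2]=[0, 0, 2]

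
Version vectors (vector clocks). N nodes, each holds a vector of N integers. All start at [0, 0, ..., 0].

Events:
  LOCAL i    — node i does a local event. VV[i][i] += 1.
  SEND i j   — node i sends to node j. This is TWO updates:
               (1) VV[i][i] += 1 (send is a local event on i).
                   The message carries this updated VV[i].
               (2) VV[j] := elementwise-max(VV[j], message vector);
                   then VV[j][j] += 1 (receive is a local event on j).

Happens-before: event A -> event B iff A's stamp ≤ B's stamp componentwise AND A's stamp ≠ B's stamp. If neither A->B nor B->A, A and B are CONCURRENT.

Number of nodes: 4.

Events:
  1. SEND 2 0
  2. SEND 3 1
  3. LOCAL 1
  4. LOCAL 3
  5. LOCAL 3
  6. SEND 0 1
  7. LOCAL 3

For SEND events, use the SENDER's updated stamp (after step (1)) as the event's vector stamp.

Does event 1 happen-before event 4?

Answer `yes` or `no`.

Initial: VV[0]=[0, 0, 0, 0]
Initial: VV[1]=[0, 0, 0, 0]
Initial: VV[2]=[0, 0, 0, 0]
Initial: VV[3]=[0, 0, 0, 0]
Event 1: SEND 2->0: VV[2][2]++ -> VV[2]=[0, 0, 1, 0], msg_vec=[0, 0, 1, 0]; VV[0]=max(VV[0],msg_vec) then VV[0][0]++ -> VV[0]=[1, 0, 1, 0]
Event 2: SEND 3->1: VV[3][3]++ -> VV[3]=[0, 0, 0, 1], msg_vec=[0, 0, 0, 1]; VV[1]=max(VV[1],msg_vec) then VV[1][1]++ -> VV[1]=[0, 1, 0, 1]
Event 3: LOCAL 1: VV[1][1]++ -> VV[1]=[0, 2, 0, 1]
Event 4: LOCAL 3: VV[3][3]++ -> VV[3]=[0, 0, 0, 2]
Event 5: LOCAL 3: VV[3][3]++ -> VV[3]=[0, 0, 0, 3]
Event 6: SEND 0->1: VV[0][0]++ -> VV[0]=[2, 0, 1, 0], msg_vec=[2, 0, 1, 0]; VV[1]=max(VV[1],msg_vec) then VV[1][1]++ -> VV[1]=[2, 3, 1, 1]
Event 7: LOCAL 3: VV[3][3]++ -> VV[3]=[0, 0, 0, 4]
Event 1 stamp: [0, 0, 1, 0]
Event 4 stamp: [0, 0, 0, 2]
[0, 0, 1, 0] <= [0, 0, 0, 2]? False. Equal? False. Happens-before: False

Answer: no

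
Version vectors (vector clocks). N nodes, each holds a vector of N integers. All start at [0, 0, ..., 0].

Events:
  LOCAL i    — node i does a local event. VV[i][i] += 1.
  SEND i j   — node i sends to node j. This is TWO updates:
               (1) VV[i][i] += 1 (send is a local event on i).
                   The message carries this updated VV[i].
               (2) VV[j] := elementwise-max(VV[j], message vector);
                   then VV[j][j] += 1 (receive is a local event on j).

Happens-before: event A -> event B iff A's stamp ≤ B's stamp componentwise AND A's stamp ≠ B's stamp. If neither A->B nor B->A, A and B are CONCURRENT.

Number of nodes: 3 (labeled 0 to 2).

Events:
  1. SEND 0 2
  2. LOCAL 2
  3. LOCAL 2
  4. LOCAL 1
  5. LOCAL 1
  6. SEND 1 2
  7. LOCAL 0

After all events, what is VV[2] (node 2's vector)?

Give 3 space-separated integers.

Answer: 1 3 4

Derivation:
Initial: VV[0]=[0, 0, 0]
Initial: VV[1]=[0, 0, 0]
Initial: VV[2]=[0, 0, 0]
Event 1: SEND 0->2: VV[0][0]++ -> VV[0]=[1, 0, 0], msg_vec=[1, 0, 0]; VV[2]=max(VV[2],msg_vec) then VV[2][2]++ -> VV[2]=[1, 0, 1]
Event 2: LOCAL 2: VV[2][2]++ -> VV[2]=[1, 0, 2]
Event 3: LOCAL 2: VV[2][2]++ -> VV[2]=[1, 0, 3]
Event 4: LOCAL 1: VV[1][1]++ -> VV[1]=[0, 1, 0]
Event 5: LOCAL 1: VV[1][1]++ -> VV[1]=[0, 2, 0]
Event 6: SEND 1->2: VV[1][1]++ -> VV[1]=[0, 3, 0], msg_vec=[0, 3, 0]; VV[2]=max(VV[2],msg_vec) then VV[2][2]++ -> VV[2]=[1, 3, 4]
Event 7: LOCAL 0: VV[0][0]++ -> VV[0]=[2, 0, 0]
Final vectors: VV[0]=[2, 0, 0]; VV[1]=[0, 3, 0]; VV[2]=[1, 3, 4]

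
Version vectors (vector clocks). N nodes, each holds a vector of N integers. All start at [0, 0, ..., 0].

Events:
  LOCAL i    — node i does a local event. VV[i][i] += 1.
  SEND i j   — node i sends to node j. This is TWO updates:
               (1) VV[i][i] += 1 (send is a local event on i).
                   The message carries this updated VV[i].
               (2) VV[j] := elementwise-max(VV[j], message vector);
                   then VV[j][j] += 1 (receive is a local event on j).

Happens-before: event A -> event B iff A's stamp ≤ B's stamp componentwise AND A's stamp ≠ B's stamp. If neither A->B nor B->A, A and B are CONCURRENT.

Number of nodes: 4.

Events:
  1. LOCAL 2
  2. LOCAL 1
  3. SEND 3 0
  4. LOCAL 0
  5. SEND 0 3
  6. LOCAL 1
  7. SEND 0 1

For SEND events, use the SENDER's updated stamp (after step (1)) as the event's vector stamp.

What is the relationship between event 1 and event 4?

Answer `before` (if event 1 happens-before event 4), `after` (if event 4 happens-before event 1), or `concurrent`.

Answer: concurrent

Derivation:
Initial: VV[0]=[0, 0, 0, 0]
Initial: VV[1]=[0, 0, 0, 0]
Initial: VV[2]=[0, 0, 0, 0]
Initial: VV[3]=[0, 0, 0, 0]
Event 1: LOCAL 2: VV[2][2]++ -> VV[2]=[0, 0, 1, 0]
Event 2: LOCAL 1: VV[1][1]++ -> VV[1]=[0, 1, 0, 0]
Event 3: SEND 3->0: VV[3][3]++ -> VV[3]=[0, 0, 0, 1], msg_vec=[0, 0, 0, 1]; VV[0]=max(VV[0],msg_vec) then VV[0][0]++ -> VV[0]=[1, 0, 0, 1]
Event 4: LOCAL 0: VV[0][0]++ -> VV[0]=[2, 0, 0, 1]
Event 5: SEND 0->3: VV[0][0]++ -> VV[0]=[3, 0, 0, 1], msg_vec=[3, 0, 0, 1]; VV[3]=max(VV[3],msg_vec) then VV[3][3]++ -> VV[3]=[3, 0, 0, 2]
Event 6: LOCAL 1: VV[1][1]++ -> VV[1]=[0, 2, 0, 0]
Event 7: SEND 0->1: VV[0][0]++ -> VV[0]=[4, 0, 0, 1], msg_vec=[4, 0, 0, 1]; VV[1]=max(VV[1],msg_vec) then VV[1][1]++ -> VV[1]=[4, 3, 0, 1]
Event 1 stamp: [0, 0, 1, 0]
Event 4 stamp: [2, 0, 0, 1]
[0, 0, 1, 0] <= [2, 0, 0, 1]? False
[2, 0, 0, 1] <= [0, 0, 1, 0]? False
Relation: concurrent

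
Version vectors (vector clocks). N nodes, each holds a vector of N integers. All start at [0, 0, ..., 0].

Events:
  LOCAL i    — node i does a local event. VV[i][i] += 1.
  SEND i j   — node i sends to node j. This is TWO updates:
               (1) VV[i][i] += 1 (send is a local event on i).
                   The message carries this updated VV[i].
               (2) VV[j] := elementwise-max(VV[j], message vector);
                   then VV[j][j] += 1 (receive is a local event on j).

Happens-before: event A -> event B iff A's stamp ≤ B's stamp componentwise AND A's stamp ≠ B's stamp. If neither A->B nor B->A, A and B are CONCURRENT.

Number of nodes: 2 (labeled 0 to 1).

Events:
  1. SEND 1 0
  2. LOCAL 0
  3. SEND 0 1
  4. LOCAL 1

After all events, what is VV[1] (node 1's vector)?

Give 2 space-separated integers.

Answer: 3 3

Derivation:
Initial: VV[0]=[0, 0]
Initial: VV[1]=[0, 0]
Event 1: SEND 1->0: VV[1][1]++ -> VV[1]=[0, 1], msg_vec=[0, 1]; VV[0]=max(VV[0],msg_vec) then VV[0][0]++ -> VV[0]=[1, 1]
Event 2: LOCAL 0: VV[0][0]++ -> VV[0]=[2, 1]
Event 3: SEND 0->1: VV[0][0]++ -> VV[0]=[3, 1], msg_vec=[3, 1]; VV[1]=max(VV[1],msg_vec) then VV[1][1]++ -> VV[1]=[3, 2]
Event 4: LOCAL 1: VV[1][1]++ -> VV[1]=[3, 3]
Final vectors: VV[0]=[3, 1]; VV[1]=[3, 3]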